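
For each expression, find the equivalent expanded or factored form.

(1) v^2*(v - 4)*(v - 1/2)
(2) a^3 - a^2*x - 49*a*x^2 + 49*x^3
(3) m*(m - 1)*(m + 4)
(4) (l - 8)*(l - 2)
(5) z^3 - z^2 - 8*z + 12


(1) = v^4 - 9*v^3/2 + 2*v^2
(2) = (a - 7*x)*(a - x)*(a + 7*x)
(3) = m^3 + 3*m^2 - 4*m
(4) = l^2 - 10*l + 16
(5) = (z - 2)^2*(z + 3)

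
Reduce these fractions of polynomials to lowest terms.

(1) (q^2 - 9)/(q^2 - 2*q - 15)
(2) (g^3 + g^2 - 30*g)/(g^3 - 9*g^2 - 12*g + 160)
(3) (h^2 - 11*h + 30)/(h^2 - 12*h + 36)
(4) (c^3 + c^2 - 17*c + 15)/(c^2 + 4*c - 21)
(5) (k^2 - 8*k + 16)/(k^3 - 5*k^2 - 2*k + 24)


(1) = (q - 3)/(q - 5)
(2) = (g^2 + 6*g)/(g^2 - 4*g - 32)
(3) = (h - 5)/(h - 6)
(4) = (c^2 + 4*c - 5)/(c + 7)
(5) = (k - 4)/(k^2 - k - 6)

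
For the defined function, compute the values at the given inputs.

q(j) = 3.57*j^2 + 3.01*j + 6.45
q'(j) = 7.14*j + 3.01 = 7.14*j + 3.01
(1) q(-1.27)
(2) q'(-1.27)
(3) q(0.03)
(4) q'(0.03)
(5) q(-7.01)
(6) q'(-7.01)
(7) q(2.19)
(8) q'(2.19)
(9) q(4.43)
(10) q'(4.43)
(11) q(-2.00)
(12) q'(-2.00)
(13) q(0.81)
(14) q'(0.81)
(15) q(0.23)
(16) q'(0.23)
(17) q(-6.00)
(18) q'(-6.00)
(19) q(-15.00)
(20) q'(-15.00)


(1) = 8.39
(2) = -6.06
(3) = 6.54
(4) = 3.22
(5) = 160.78
(6) = -47.04
(7) = 30.16
(8) = 18.65
(9) = 89.85
(10) = 34.64
(11) = 14.71
(12) = -11.27
(13) = 11.23
(14) = 8.79
(15) = 7.33
(16) = 4.65
(17) = 116.91
(18) = -39.83
(19) = 764.55
(20) = -104.09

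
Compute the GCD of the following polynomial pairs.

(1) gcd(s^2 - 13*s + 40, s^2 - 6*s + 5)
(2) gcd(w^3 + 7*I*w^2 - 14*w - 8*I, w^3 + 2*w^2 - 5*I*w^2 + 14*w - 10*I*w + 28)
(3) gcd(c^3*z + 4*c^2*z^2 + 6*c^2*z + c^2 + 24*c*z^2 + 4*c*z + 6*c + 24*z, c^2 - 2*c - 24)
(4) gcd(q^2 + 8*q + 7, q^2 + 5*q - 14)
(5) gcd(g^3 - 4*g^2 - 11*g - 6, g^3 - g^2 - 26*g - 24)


(1) = gcd((s - 8)*(s - 5), (s - 5)*(s - 1)) = s - 5
(2) = gcd((w + I)*(w + 2*I)*(w + 4*I), (w + 2)*(w - 7*I)*(w + 2*I)) = w + 2*I
(3) = 1
(4) = gcd((q + 1)*(q + 7), (q - 2)*(q + 7)) = q + 7
(5) = g^2 - 5*g - 6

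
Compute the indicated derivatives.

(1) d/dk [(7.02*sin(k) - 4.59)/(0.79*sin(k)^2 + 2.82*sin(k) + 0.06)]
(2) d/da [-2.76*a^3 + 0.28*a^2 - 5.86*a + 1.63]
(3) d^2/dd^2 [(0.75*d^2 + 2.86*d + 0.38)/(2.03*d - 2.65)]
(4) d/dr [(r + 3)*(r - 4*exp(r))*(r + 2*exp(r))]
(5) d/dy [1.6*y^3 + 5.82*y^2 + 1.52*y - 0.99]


(1) = (-5.5458*sin(k)^2 + 7.2522*sin(k) + 13.365)*cos(k)/(0.6241*sin(k)^4 + 4.4556*sin(k)^3 + 8.0472*sin(k)^2 + 0.3384*sin(k) + 0.0036)
(2) = -8.28*a^2 + 0.56*a - 5.86
(3) = 44.436374/(8.365427*d^3 - 32.761155*d^2 + 42.767025*d - 18.609625)
(4) = -2*r^2*exp(r) + 3*r^2 - 16*r*exp(2*r) - 10*r*exp(r) + 6*r - 56*exp(2*r) - 6*exp(r)
(5) = 4.8*y^2 + 11.64*y + 1.52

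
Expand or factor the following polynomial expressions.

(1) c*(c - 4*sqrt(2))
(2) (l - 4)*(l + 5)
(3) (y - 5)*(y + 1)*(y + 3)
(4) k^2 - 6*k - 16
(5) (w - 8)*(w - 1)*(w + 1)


(1) = c^2 - 4*sqrt(2)*c
(2) = l^2 + l - 20
(3) = y^3 - y^2 - 17*y - 15
(4) = (k - 8)*(k + 2)
(5) = w^3 - 8*w^2 - w + 8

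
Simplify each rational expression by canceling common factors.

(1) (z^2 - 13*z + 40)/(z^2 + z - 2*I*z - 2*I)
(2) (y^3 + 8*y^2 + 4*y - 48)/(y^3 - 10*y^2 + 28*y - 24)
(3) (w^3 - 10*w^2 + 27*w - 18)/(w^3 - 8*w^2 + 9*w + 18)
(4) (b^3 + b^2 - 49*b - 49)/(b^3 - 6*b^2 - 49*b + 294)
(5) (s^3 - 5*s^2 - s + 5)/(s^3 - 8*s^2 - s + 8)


(1) = (z^2 - 13*z + 40)/(z^2 + z*(1 - 2*I) - 2*I)
(2) = (y^2 + 10*y + 24)/(y^2 - 8*y + 12)
(3) = (w - 1)/(w + 1)
(4) = (b + 1)/(b - 6)
(5) = (s - 5)/(s - 8)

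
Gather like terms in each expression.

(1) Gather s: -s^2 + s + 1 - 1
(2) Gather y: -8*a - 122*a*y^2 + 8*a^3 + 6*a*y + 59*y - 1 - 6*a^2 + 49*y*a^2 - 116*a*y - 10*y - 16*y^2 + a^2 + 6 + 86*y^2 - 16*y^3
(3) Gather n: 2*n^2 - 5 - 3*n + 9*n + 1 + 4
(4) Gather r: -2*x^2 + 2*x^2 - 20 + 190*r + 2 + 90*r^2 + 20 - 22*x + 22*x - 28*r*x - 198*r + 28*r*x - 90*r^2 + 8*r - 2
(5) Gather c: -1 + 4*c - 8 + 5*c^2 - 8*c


(1) = -s^2 + s
(2) = 8*a^3 - 5*a^2 - 8*a - 16*y^3 + y^2*(70 - 122*a) + y*(49*a^2 - 110*a + 49) + 5
(3) = 2*n^2 + 6*n
(4) = 0
(5) = 5*c^2 - 4*c - 9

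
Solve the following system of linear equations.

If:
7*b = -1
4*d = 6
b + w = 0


Then:
b = -1/7
d = 3/2
w = 1/7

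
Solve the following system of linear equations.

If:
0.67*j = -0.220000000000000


Then:
j = -0.33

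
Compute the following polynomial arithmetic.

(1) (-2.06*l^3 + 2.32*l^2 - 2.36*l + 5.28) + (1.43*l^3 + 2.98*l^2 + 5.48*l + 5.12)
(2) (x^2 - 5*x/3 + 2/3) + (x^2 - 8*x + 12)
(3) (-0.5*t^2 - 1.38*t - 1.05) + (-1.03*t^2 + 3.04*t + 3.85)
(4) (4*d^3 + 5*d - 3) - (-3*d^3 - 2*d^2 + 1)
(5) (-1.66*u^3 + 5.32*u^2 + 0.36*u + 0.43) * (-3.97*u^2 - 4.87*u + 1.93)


(1) = -0.63*l^3 + 5.3*l^2 + 3.12*l + 10.4
(2) = 2*x^2 - 29*x/3 + 38/3
(3) = -1.53*t^2 + 1.66*t + 2.8
(4) = 7*d^3 + 2*d^2 + 5*d - 4
(5) = 6.5902*u^5 - 13.0362*u^4 - 30.5414*u^3 + 6.8073*u^2 - 1.3993*u + 0.8299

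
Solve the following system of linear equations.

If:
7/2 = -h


Then:
h = -7/2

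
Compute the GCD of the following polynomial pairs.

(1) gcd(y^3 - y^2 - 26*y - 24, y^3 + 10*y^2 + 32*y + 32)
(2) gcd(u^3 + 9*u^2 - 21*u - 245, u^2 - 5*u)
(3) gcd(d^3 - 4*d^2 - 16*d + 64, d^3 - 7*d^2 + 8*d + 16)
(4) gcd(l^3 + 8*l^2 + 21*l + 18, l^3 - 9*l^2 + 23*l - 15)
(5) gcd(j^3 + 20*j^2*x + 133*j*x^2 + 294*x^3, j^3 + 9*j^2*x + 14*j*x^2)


(1) = gcd((y - 6)*(y + 1)*(y + 4), (y + 2)*(y + 4)^2) = y + 4
(2) = u - 5
(3) = d^2 - 8*d + 16
(4) = gcd((l + 2)*(l + 3)^2, (l - 5)*(l - 3)*(l - 1)) = 1
(5) = j + 7*x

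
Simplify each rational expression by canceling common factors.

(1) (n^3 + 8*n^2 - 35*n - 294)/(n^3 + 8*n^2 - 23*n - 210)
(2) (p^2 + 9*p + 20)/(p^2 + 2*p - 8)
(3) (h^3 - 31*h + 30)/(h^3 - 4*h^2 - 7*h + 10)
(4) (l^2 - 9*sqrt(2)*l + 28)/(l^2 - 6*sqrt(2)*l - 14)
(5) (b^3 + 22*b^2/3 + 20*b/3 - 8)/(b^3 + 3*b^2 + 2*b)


(1) = (n^2 + n - 42)/(n^2 + n - 30)
(2) = (p + 5)/(p - 2)
(3) = (h + 6)/(h + 2)
(4) = (l - 2*sqrt(2))/(l + sqrt(2))
(5) = (3*b^2 + 16*b - 12)/(3*b^2 + 3*b)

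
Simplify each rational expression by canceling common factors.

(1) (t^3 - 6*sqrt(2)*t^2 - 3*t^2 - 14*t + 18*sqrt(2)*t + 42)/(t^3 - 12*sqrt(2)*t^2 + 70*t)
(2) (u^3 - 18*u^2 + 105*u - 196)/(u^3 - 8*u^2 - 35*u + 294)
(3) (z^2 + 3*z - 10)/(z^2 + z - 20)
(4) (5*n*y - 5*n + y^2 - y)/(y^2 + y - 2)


(1) = (t^2 + t*(-3 + sqrt(2)) - 3*sqrt(2))/(t^2 - 5*sqrt(2)*t)
(2) = (u - 4)/(u + 6)
(3) = (z - 2)/(z - 4)
(4) = (5*n + y)/(y + 2)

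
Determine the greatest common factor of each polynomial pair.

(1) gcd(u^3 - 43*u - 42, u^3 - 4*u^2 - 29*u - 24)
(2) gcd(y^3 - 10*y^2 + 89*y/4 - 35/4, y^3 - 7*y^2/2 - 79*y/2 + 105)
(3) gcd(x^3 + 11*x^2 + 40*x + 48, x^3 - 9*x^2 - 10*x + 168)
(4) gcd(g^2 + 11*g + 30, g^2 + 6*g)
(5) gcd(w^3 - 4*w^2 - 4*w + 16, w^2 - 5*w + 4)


(1) = u + 1
(2) = gcd((y - 7)*(y - 5/2)*(y - 1/2), (y - 7)*(y - 5/2)*(y + 6)) = y^2 - 19*y/2 + 35/2
(3) = gcd((x + 3)*(x + 4)^2, (x - 7)*(x - 6)*(x + 4)) = x + 4
(4) = gcd((g + 5)*(g + 6), g*(g + 6)) = g + 6
(5) = w - 4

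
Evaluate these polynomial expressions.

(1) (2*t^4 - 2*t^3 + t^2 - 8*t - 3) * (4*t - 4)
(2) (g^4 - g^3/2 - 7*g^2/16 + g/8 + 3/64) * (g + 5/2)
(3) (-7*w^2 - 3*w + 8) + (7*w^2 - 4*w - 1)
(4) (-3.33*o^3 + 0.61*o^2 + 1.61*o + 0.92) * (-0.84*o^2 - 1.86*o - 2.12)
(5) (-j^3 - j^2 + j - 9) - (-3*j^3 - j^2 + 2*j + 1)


(1) = 8*t^5 - 16*t^4 + 12*t^3 - 36*t^2 + 20*t + 12
(2) = g^5 + 2*g^4 - 27*g^3/16 - 31*g^2/32 + 23*g/64 + 15/128
(3) = 7 - 7*w
(4) = 2.7972*o^5 + 5.6814*o^4 + 4.5726*o^3 - 5.0606*o^2 - 5.1244*o - 1.9504
(5) = 2*j^3 - j - 10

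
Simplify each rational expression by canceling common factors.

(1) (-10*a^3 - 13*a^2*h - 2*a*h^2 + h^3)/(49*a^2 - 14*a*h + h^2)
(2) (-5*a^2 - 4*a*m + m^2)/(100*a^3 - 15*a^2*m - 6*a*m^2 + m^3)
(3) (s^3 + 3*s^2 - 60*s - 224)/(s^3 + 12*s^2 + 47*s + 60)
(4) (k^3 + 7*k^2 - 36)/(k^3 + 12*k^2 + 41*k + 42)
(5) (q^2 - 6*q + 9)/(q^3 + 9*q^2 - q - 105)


(1) = (-10*a^3 - 13*a^2*h - 2*a*h^2 + h^3)/(49*a^2 - 14*a*h + h^2)
(2) = (-a - m)/(20*a^2 + a*m - m^2)
(3) = (s^2 - s - 56)/(s^2 + 8*s + 15)
(4) = (k^2 + 4*k - 12)/(k^2 + 9*k + 14)
(5) = (q - 3)/(q^2 + 12*q + 35)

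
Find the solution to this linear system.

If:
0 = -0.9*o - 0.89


Then:
o = -0.99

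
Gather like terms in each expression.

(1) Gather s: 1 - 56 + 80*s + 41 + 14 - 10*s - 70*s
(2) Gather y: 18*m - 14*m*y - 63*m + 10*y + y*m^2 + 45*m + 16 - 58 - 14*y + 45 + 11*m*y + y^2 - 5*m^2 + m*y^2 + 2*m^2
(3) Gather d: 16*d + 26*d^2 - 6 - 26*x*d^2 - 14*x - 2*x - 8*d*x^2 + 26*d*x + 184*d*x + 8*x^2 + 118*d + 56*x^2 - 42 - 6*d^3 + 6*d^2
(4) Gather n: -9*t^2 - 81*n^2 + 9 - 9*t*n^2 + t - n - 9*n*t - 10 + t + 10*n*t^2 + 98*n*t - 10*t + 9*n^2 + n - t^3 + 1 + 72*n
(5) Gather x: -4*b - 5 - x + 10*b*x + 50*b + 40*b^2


(1) = 0
(2) = -3*m^2 + y^2*(m + 1) + y*(m^2 - 3*m - 4) + 3
(3) = -6*d^3 + d^2*(32 - 26*x) + d*(-8*x^2 + 210*x + 134) + 64*x^2 - 16*x - 48
(4) = n^2*(-9*t - 72) + n*(10*t^2 + 89*t + 72) - t^3 - 9*t^2 - 8*t
(5) = 40*b^2 + 46*b + x*(10*b - 1) - 5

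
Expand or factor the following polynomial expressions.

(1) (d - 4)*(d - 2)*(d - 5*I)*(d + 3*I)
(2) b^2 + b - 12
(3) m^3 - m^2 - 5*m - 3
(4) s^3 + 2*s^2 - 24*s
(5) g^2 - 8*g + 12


(1) = d^4 - 6*d^3 - 2*I*d^3 + 23*d^2 + 12*I*d^2 - 90*d - 16*I*d + 120
(2) = (b - 3)*(b + 4)
(3) = (m - 3)*(m + 1)^2
(4) = s*(s - 4)*(s + 6)
(5) = (g - 6)*(g - 2)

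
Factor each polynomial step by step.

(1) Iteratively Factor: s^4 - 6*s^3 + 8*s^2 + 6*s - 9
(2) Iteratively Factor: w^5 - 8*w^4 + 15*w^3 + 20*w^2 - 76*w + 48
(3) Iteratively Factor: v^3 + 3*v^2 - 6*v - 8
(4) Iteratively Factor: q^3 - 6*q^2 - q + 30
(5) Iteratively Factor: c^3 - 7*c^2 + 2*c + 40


(1) = (s - 1)*(s^3 - 5*s^2 + 3*s + 9) = (s - 1)*(s + 1)*(s^2 - 6*s + 9) = (s - 3)*(s - 1)*(s + 1)*(s - 3)
(2) = (w + 2)*(w^4 - 10*w^3 + 35*w^2 - 50*w + 24) = (w - 2)*(w + 2)*(w^3 - 8*w^2 + 19*w - 12) = (w - 4)*(w - 2)*(w + 2)*(w^2 - 4*w + 3) = (w - 4)*(w - 3)*(w - 2)*(w + 2)*(w - 1)
(3) = (v - 2)*(v^2 + 5*v + 4) = (v - 2)*(v + 1)*(v + 4)
(4) = (q - 5)*(q^2 - q - 6) = (q - 5)*(q - 3)*(q + 2)
(5) = (c + 2)*(c^2 - 9*c + 20) = (c - 5)*(c + 2)*(c - 4)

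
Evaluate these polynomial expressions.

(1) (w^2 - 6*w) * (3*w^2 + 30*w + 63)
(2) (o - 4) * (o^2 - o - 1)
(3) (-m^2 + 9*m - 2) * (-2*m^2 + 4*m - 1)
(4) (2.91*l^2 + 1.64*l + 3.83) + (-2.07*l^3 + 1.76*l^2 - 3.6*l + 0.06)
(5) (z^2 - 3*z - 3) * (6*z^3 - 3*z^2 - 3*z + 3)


(1) = 3*w^4 + 12*w^3 - 117*w^2 - 378*w
(2) = o^3 - 5*o^2 + 3*o + 4
(3) = 2*m^4 - 22*m^3 + 41*m^2 - 17*m + 2
(4) = -2.07*l^3 + 4.67*l^2 - 1.96*l + 3.89
(5) = 6*z^5 - 21*z^4 - 12*z^3 + 21*z^2 - 9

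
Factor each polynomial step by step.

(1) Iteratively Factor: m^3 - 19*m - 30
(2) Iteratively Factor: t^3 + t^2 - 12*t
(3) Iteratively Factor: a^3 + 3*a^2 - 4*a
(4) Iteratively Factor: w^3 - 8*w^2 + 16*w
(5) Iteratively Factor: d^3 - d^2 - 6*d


(1) = (m - 5)*(m^2 + 5*m + 6) = (m - 5)*(m + 2)*(m + 3)
(2) = (t - 3)*(t^2 + 4*t) = (t - 3)*(t + 4)*(t)
(3) = (a + 4)*(a^2 - a) = a*(a + 4)*(a - 1)
(4) = (w)*(w^2 - 8*w + 16) = w*(w - 4)*(w - 4)
(5) = (d)*(d^2 - d - 6) = d*(d - 3)*(d + 2)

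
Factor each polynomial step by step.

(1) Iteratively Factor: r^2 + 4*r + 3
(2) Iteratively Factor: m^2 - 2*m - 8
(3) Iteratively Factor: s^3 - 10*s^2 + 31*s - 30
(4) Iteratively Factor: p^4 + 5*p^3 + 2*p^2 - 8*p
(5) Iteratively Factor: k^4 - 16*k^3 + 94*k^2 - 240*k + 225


(1) = (r + 1)*(r + 3)
(2) = (m - 4)*(m + 2)
(3) = (s - 3)*(s^2 - 7*s + 10) = (s - 5)*(s - 3)*(s - 2)
(4) = (p + 4)*(p^3 + p^2 - 2*p) = (p + 2)*(p + 4)*(p^2 - p) = p*(p + 2)*(p + 4)*(p - 1)
(5) = (k - 5)*(k^3 - 11*k^2 + 39*k - 45) = (k - 5)^2*(k^2 - 6*k + 9) = (k - 5)^2*(k - 3)*(k - 3)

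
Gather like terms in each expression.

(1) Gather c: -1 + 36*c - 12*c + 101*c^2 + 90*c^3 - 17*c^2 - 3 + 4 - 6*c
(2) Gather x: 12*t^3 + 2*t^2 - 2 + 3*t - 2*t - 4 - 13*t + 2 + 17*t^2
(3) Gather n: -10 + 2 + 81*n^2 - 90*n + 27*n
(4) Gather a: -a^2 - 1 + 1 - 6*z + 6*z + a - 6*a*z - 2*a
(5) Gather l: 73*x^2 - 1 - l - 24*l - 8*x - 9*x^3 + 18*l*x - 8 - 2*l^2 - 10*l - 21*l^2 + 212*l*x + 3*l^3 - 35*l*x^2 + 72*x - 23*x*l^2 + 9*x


(1) = 90*c^3 + 84*c^2 + 18*c
(2) = 12*t^3 + 19*t^2 - 12*t - 4
(3) = 81*n^2 - 63*n - 8
(4) = -a^2 + a*(-6*z - 1)
(5) = 3*l^3 + l^2*(-23*x - 23) + l*(-35*x^2 + 230*x - 35) - 9*x^3 + 73*x^2 + 73*x - 9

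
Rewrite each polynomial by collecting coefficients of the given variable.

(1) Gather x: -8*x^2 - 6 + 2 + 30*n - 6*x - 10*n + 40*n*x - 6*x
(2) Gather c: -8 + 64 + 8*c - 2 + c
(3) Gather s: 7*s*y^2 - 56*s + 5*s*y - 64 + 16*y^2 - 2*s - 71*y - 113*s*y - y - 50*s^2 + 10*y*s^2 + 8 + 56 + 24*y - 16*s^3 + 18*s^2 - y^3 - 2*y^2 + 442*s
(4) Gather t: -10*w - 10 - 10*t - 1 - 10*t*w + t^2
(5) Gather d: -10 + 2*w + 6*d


(1) = 20*n - 8*x^2 + x*(40*n - 12) - 4
(2) = 9*c + 54
(3) = -16*s^3 + s^2*(10*y - 32) + s*(7*y^2 - 108*y + 384) - y^3 + 14*y^2 - 48*y
(4) = t^2 + t*(-10*w - 10) - 10*w - 11
(5) = 6*d + 2*w - 10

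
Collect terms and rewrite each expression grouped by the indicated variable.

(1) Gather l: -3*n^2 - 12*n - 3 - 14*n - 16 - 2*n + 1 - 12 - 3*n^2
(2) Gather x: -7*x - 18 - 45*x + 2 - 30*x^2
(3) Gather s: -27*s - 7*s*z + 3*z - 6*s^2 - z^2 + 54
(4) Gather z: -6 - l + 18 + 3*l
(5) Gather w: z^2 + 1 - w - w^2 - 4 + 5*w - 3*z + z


(1) = -6*n^2 - 28*n - 30
(2) = -30*x^2 - 52*x - 16
(3) = -6*s^2 + s*(-7*z - 27) - z^2 + 3*z + 54
(4) = 2*l + 12
(5) = -w^2 + 4*w + z^2 - 2*z - 3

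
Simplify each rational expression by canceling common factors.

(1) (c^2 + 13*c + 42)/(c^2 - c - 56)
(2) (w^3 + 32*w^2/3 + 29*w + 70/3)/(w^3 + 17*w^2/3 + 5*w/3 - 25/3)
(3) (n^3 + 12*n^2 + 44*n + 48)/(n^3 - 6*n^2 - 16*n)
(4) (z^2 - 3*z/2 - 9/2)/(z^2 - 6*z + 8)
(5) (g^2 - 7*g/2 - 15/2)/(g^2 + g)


(1) = (c + 6)/(c - 8)
(2) = (w^2 + 9*w + 14)/(w^2 + 4*w - 5)
(3) = (n^2 + 10*n + 24)/(n^2 - 8*n)
(4) = (2*z^2 - 3*z - 9)/(2*z^2 - 12*z + 16)
(5) = (2*g^2 - 7*g - 15)/(2*g^2 + 2*g)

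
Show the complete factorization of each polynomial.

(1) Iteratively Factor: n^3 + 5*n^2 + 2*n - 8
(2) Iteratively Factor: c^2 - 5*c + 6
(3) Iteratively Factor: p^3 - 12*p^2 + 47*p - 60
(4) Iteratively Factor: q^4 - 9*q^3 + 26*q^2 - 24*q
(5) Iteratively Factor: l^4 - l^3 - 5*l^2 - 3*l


(1) = (n + 4)*(n^2 + n - 2) = (n - 1)*(n + 4)*(n + 2)
(2) = (c - 3)*(c - 2)
(3) = (p - 3)*(p^2 - 9*p + 20) = (p - 5)*(p - 3)*(p - 4)
(4) = (q - 2)*(q^3 - 7*q^2 + 12*q) = q*(q - 2)*(q^2 - 7*q + 12) = q*(q - 4)*(q - 2)*(q - 3)
(5) = (l + 1)*(l^3 - 2*l^2 - 3*l) = (l - 3)*(l + 1)*(l^2 + l) = (l - 3)*(l + 1)^2*(l)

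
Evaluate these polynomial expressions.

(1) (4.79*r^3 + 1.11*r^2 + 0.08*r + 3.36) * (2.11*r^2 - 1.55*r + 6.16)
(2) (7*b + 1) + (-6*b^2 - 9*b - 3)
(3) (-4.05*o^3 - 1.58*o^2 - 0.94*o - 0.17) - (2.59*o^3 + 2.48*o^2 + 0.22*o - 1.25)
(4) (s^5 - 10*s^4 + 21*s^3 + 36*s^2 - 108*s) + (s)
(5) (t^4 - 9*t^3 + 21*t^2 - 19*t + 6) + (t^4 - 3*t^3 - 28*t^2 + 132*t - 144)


(1) = 10.1069*r^5 - 5.0824*r^4 + 27.9547*r^3 + 13.8032*r^2 - 4.7152*r + 20.6976
(2) = -6*b^2 - 2*b - 2
(3) = -6.64*o^3 - 4.06*o^2 - 1.16*o + 1.08
(4) = s^5 - 10*s^4 + 21*s^3 + 36*s^2 - 107*s
(5) = 2*t^4 - 12*t^3 - 7*t^2 + 113*t - 138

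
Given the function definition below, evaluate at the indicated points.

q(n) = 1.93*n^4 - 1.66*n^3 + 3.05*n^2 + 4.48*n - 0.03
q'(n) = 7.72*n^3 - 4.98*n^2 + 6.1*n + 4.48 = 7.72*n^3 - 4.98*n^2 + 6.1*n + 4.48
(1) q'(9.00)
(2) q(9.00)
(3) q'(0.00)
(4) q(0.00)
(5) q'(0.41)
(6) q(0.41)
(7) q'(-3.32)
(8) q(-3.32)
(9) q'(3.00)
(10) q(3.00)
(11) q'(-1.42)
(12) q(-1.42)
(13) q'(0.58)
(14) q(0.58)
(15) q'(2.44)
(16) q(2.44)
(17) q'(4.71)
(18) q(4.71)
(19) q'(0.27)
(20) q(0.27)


(1) = 5283.88
(2) = 11739.93
(3) = 4.48
(4) = -0.03
(5) = 6.68
(6) = 2.26
(7) = -353.17
(8) = 313.94
(9) = 186.40
(10) = 152.37
(11) = -36.33
(12) = 12.36
(13) = 7.85
(14) = 3.49
(15) = 101.86
(16) = 73.35
(17) = 729.37
(18) = 865.10
(19) = 5.92
(20) = 1.38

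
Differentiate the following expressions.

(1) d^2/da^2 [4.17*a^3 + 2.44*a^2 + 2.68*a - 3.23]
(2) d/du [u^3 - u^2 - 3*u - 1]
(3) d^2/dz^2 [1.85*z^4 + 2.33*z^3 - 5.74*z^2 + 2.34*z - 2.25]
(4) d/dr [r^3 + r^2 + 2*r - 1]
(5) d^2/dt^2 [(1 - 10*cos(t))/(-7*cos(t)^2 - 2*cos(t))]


(1) = 25.02*a + 4.88
(2) = 3*u^2 - 2*u - 3
(3) = 22.2*z^2 + 13.98*z - 11.48
(4) = 3*r^2 + 2*r + 2
(5) = 2*(168*sin(t)^4/cos(t)^3 + 245*sin(t)^2 + 266 + 191/cos(t) - 42/cos(t)^2 - 172/cos(t)^3)/(7*cos(t) + 2)^3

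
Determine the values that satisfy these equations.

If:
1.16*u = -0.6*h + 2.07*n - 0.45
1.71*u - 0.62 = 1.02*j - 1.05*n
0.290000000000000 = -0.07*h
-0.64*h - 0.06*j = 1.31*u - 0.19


Then:
h = -4.14
j = 2.96
n = 0.16
u = 2.03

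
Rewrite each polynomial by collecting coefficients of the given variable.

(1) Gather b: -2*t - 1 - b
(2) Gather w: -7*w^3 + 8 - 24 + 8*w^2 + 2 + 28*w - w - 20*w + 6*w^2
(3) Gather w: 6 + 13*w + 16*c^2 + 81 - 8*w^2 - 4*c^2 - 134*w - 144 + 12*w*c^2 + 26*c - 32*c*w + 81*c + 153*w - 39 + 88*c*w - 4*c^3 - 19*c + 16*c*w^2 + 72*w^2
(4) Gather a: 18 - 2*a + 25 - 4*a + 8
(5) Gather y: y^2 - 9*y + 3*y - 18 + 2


(1) = -b - 2*t - 1
(2) = -7*w^3 + 14*w^2 + 7*w - 14
(3) = -4*c^3 + 12*c^2 + 88*c + w^2*(16*c + 64) + w*(12*c^2 + 56*c + 32) - 96
(4) = 51 - 6*a
(5) = y^2 - 6*y - 16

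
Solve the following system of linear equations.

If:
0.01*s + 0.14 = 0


Then:
s = -14.00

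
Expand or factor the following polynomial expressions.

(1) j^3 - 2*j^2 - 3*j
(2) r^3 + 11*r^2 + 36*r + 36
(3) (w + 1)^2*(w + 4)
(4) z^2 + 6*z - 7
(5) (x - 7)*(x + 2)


(1) = j*(j - 3)*(j + 1)
(2) = (r + 2)*(r + 3)*(r + 6)
(3) = w^3 + 6*w^2 + 9*w + 4
(4) = (z - 1)*(z + 7)
(5) = x^2 - 5*x - 14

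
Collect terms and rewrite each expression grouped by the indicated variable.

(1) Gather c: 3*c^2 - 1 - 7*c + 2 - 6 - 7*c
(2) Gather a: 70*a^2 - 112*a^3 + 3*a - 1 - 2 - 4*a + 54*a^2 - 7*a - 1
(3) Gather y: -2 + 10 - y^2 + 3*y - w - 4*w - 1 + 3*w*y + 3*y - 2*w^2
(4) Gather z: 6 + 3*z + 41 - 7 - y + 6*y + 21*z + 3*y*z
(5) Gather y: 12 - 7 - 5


(1) = 3*c^2 - 14*c - 5
(2) = -112*a^3 + 124*a^2 - 8*a - 4
(3) = -2*w^2 - 5*w - y^2 + y*(3*w + 6) + 7
(4) = 5*y + z*(3*y + 24) + 40
(5) = 0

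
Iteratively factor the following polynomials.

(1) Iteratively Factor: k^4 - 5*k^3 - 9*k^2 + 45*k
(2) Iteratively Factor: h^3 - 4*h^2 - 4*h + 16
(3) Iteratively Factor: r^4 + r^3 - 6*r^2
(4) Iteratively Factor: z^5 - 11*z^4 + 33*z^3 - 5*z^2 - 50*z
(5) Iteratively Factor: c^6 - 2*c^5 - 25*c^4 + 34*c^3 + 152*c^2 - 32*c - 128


(1) = (k)*(k^3 - 5*k^2 - 9*k + 45) = k*(k - 3)*(k^2 - 2*k - 15) = k*(k - 5)*(k - 3)*(k + 3)
(2) = (h + 2)*(h^2 - 6*h + 8) = (h - 4)*(h + 2)*(h - 2)
(3) = (r)*(r^3 + r^2 - 6*r) = r*(r - 2)*(r^2 + 3*r) = r^2*(r - 2)*(r + 3)
(4) = (z - 2)*(z^4 - 9*z^3 + 15*z^2 + 25*z) = (z - 2)*(z + 1)*(z^3 - 10*z^2 + 25*z) = z*(z - 2)*(z + 1)*(z^2 - 10*z + 25) = z*(z - 5)*(z - 2)*(z + 1)*(z - 5)
(5) = (c + 2)*(c^5 - 4*c^4 - 17*c^3 + 68*c^2 + 16*c - 64) = (c - 4)*(c + 2)*(c^4 - 17*c^2 + 16) = (c - 4)^2*(c + 2)*(c^3 + 4*c^2 - c - 4) = (c - 4)^2*(c + 2)*(c + 4)*(c^2 - 1) = (c - 4)^2*(c - 1)*(c + 2)*(c + 4)*(c + 1)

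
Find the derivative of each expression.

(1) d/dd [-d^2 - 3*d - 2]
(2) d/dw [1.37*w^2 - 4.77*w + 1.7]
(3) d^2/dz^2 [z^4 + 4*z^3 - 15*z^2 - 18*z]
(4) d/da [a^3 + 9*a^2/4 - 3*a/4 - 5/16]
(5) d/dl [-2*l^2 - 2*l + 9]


(1) = -2*d - 3
(2) = 2.74*w - 4.77
(3) = 12*z^2 + 24*z - 30
(4) = 3*a^2 + 9*a/2 - 3/4
(5) = -4*l - 2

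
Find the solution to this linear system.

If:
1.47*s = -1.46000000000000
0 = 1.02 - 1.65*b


Then:
b = 0.62
s = -0.99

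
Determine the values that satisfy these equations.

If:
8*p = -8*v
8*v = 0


Then:
p = 0
v = 0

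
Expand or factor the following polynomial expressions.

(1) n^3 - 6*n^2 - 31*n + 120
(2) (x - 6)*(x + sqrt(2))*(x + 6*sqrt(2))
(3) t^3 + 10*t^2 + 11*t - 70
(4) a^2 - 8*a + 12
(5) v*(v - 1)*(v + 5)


(1) = (n - 8)*(n - 3)*(n + 5)
(2) = x^3 - 6*x^2 + 7*sqrt(2)*x^2 - 42*sqrt(2)*x + 12*x - 72
(3) = (t - 2)*(t + 5)*(t + 7)
(4) = (a - 6)*(a - 2)
(5) = v^3 + 4*v^2 - 5*v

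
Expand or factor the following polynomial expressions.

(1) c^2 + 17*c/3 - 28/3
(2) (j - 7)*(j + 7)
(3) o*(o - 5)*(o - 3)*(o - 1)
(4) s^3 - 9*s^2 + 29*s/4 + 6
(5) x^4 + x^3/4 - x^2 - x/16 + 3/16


(1) = (c - 4/3)*(c + 7)
(2) = j^2 - 49
(3) = o^4 - 9*o^3 + 23*o^2 - 15*o
(4) = (s - 8)*(s - 3/2)*(s + 1/2)
(5) = (x - 3/4)*(x - 1/2)*(x + 1/2)*(x + 1)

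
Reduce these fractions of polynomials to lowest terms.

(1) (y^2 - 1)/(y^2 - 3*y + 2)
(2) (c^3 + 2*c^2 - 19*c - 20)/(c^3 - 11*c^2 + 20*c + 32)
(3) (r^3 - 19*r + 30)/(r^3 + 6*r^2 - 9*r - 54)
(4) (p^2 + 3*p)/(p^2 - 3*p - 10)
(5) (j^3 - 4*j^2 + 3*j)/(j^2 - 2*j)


(1) = (y + 1)/(y - 2)
(2) = (c + 5)/(c - 8)
(3) = (r^2 + 3*r - 10)/(r^2 + 9*r + 18)
(4) = (p^2 + 3*p)/(p^2 - 3*p - 10)
(5) = (j^2 - 4*j + 3)/(j - 2)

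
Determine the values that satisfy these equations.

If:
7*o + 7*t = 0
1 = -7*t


Then:
o = 1/7
t = -1/7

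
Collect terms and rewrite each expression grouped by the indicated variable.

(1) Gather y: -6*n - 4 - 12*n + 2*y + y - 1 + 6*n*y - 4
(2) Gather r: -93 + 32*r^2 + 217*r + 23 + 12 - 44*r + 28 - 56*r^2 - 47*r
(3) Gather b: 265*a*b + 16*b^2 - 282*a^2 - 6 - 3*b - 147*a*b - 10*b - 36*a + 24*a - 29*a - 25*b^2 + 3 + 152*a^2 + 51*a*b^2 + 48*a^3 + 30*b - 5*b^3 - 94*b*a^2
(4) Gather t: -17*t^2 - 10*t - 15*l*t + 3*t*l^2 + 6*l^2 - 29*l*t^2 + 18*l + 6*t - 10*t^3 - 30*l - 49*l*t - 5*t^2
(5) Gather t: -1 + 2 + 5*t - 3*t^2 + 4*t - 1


(1) = -18*n + y*(6*n + 3) - 9
(2) = -24*r^2 + 126*r - 30
(3) = 48*a^3 - 130*a^2 - 41*a - 5*b^3 + b^2*(51*a - 9) + b*(-94*a^2 + 118*a + 17) - 3
(4) = 6*l^2 - 12*l - 10*t^3 + t^2*(-29*l - 22) + t*(3*l^2 - 64*l - 4)
(5) = -3*t^2 + 9*t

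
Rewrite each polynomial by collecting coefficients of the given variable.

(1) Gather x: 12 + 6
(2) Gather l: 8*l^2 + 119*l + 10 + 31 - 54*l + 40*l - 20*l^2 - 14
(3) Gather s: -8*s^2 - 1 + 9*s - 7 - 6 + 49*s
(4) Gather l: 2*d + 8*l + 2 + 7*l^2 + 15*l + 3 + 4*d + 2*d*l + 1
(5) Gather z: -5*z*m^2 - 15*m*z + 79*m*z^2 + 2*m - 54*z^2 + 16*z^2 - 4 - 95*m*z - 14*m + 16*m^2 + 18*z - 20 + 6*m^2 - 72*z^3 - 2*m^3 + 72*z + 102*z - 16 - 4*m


(1) = 18
(2) = -12*l^2 + 105*l + 27
(3) = -8*s^2 + 58*s - 14
(4) = 6*d + 7*l^2 + l*(2*d + 23) + 6
(5) = -2*m^3 + 22*m^2 - 16*m - 72*z^3 + z^2*(79*m - 38) + z*(-5*m^2 - 110*m + 192) - 40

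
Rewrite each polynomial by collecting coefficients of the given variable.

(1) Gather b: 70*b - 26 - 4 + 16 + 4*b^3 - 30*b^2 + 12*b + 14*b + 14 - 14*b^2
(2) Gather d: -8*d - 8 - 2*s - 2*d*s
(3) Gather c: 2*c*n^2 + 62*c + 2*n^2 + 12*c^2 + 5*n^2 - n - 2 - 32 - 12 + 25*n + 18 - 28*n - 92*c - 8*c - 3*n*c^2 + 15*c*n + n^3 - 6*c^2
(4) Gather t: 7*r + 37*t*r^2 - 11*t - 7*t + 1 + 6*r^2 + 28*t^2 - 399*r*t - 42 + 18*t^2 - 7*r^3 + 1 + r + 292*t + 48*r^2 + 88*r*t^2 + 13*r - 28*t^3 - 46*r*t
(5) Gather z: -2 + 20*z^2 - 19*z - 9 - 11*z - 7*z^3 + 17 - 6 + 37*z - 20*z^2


(1) = 4*b^3 - 44*b^2 + 96*b
(2) = d*(-2*s - 8) - 2*s - 8
(3) = c^2*(6 - 3*n) + c*(2*n^2 + 15*n - 38) + n^3 + 7*n^2 - 4*n - 28
(4) = -7*r^3 + 54*r^2 + 21*r - 28*t^3 + t^2*(88*r + 46) + t*(37*r^2 - 445*r + 274) - 40
(5) = -7*z^3 + 7*z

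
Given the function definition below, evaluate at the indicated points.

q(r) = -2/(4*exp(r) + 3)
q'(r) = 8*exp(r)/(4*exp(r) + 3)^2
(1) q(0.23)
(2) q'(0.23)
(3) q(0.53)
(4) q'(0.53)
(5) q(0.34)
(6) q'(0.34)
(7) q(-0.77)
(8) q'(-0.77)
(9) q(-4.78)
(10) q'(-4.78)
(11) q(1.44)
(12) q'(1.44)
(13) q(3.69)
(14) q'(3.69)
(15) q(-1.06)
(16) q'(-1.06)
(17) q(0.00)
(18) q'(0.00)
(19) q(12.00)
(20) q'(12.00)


(1) = -0.25
(2) = 0.16
(3) = -0.20
(4) = 0.14
(5) = -0.23
(6) = 0.15
(7) = -0.41
(8) = 0.16
(9) = -0.66
(10) = 0.01
(11) = -0.10
(12) = 0.09
(13) = -0.01
(14) = 0.01
(15) = -0.46
(16) = 0.14
(17) = -0.29
(18) = 0.16
(19) = -0.00
(20) = 0.00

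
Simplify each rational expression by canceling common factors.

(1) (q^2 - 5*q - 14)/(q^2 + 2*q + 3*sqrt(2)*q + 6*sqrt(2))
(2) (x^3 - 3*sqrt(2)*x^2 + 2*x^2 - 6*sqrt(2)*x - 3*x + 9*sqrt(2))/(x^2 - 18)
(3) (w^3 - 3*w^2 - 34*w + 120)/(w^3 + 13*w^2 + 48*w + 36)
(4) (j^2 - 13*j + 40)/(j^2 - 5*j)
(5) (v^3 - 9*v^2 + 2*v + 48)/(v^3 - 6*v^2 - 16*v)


(1) = (q - 7)/(q + 3*sqrt(2))
(2) = (x^2 + 2*x - 3)/(x + 3*sqrt(2))
(3) = (w^2 - 9*w + 20)/(w^2 + 7*w + 6)
(4) = (j - 8)/j
(5) = (v - 3)/v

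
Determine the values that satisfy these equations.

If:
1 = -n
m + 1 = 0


Then:
m = -1
n = -1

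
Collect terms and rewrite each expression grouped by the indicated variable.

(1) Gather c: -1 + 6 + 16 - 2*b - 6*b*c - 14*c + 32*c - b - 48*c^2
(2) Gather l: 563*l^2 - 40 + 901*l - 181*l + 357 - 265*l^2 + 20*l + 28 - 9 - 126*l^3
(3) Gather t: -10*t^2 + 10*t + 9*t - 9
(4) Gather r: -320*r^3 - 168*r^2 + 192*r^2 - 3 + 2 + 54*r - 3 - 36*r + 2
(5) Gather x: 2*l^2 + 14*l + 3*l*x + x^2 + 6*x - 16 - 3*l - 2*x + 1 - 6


(1) = -3*b - 48*c^2 + c*(18 - 6*b) + 21
(2) = -126*l^3 + 298*l^2 + 740*l + 336
(3) = -10*t^2 + 19*t - 9
(4) = -320*r^3 + 24*r^2 + 18*r - 2
(5) = 2*l^2 + 11*l + x^2 + x*(3*l + 4) - 21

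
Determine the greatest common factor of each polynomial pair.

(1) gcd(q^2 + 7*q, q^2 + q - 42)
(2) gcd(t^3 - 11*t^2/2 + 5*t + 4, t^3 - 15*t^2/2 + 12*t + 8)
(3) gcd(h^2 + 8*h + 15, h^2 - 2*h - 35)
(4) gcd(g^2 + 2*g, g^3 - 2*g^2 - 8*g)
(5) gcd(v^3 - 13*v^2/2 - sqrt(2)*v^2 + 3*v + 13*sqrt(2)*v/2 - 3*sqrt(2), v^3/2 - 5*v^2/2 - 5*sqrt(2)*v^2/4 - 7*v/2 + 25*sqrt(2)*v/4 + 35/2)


(1) = q + 7
(2) = t^2 - 7*t/2 - 2
(3) = gcd((h + 3)*(h + 5), (h - 7)*(h + 5)) = h + 5
(4) = g^2 + 2*g
(5) = 1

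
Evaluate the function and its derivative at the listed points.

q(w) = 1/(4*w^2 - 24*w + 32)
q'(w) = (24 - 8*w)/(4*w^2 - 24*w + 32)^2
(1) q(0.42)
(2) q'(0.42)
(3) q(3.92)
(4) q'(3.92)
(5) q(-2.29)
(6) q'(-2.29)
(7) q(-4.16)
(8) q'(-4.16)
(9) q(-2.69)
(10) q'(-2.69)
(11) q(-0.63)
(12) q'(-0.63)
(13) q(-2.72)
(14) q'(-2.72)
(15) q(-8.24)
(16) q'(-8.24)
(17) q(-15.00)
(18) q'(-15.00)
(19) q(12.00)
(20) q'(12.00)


(1) = 0.04
(2) = 0.04
(3) = -1.63
(4) = -19.50
(5) = 0.01
(6) = 0.00
(7) = 0.00
(8) = 0.00
(9) = 0.01
(10) = 0.00
(11) = 0.02
(12) = 0.01
(13) = 0.01
(14) = 0.00
(15) = 0.00
(16) = 0.00
(17) = 0.00
(18) = 0.00
(19) = 0.00
(20) = -0.00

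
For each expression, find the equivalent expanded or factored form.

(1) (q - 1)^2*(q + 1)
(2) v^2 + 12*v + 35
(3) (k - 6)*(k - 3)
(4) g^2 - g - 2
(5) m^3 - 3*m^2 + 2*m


(1) = q^3 - q^2 - q + 1
(2) = (v + 5)*(v + 7)
(3) = k^2 - 9*k + 18
(4) = (g - 2)*(g + 1)
(5) = m*(m - 2)*(m - 1)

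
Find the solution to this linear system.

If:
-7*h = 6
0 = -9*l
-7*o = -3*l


Then:
h = -6/7
l = 0
o = 0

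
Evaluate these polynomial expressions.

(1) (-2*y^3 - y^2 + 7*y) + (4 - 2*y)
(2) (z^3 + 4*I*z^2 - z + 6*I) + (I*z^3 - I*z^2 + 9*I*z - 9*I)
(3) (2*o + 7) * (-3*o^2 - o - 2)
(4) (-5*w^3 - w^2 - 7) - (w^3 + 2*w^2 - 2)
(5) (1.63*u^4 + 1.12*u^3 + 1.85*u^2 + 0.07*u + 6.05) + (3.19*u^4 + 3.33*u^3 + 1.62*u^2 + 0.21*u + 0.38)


(1) = -2*y^3 - y^2 + 5*y + 4
(2) = z^3 + I*z^3 + 3*I*z^2 - z + 9*I*z - 3*I
(3) = -6*o^3 - 23*o^2 - 11*o - 14
(4) = -6*w^3 - 3*w^2 - 5
(5) = 4.82*u^4 + 4.45*u^3 + 3.47*u^2 + 0.28*u + 6.43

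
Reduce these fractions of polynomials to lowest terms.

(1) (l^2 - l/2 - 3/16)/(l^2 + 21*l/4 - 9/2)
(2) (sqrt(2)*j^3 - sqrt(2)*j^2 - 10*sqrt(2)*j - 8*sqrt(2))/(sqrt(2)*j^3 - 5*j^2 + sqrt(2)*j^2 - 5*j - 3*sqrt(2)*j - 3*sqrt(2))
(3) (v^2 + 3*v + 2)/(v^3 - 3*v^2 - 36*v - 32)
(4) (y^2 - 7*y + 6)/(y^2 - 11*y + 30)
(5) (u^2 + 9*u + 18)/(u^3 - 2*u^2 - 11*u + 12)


(1) = (4*l + 1)/(4*l + 24)
(2) = (sqrt(2)*j^2 - 2*sqrt(2)*j - 8*sqrt(2))/(sqrt(2)*j^2 - 5*j - 3*sqrt(2))
(3) = (v + 2)/(v^2 - 4*v - 32)
(4) = (y - 1)/(y - 5)
(5) = (u + 6)/(u^2 - 5*u + 4)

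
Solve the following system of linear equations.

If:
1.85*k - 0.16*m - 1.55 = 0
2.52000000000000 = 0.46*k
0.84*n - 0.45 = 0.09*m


Then:
k = 5.48
m = 53.65
n = 6.28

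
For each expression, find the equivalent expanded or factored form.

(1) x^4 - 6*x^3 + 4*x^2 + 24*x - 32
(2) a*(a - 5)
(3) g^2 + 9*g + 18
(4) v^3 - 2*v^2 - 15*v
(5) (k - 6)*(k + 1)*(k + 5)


(1) = (x - 4)*(x - 2)^2*(x + 2)
(2) = a^2 - 5*a
(3) = (g + 3)*(g + 6)
(4) = v*(v - 5)*(v + 3)
(5) = k^3 - 31*k - 30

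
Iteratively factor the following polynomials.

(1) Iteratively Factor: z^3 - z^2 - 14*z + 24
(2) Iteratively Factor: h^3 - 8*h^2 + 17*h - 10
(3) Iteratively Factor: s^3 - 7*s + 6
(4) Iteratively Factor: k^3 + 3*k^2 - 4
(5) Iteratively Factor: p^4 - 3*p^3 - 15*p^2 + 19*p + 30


(1) = (z - 3)*(z^2 + 2*z - 8) = (z - 3)*(z + 4)*(z - 2)
(2) = (h - 5)*(h^2 - 3*h + 2) = (h - 5)*(h - 1)*(h - 2)
(3) = (s + 3)*(s^2 - 3*s + 2) = (s - 2)*(s + 3)*(s - 1)
(4) = (k - 1)*(k^2 + 4*k + 4) = (k - 1)*(k + 2)*(k + 2)
(5) = (p - 2)*(p^3 - p^2 - 17*p - 15) = (p - 5)*(p - 2)*(p^2 + 4*p + 3) = (p - 5)*(p - 2)*(p + 3)*(p + 1)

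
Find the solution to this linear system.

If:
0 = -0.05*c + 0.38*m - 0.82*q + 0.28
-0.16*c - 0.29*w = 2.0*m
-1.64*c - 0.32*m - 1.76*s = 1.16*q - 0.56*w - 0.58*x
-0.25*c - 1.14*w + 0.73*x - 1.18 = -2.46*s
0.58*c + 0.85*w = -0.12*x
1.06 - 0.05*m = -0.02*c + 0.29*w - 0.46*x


Then:
c = -1.74
m = -0.06
q = 0.42
s = 1.35
w = 1.38
x = -1.36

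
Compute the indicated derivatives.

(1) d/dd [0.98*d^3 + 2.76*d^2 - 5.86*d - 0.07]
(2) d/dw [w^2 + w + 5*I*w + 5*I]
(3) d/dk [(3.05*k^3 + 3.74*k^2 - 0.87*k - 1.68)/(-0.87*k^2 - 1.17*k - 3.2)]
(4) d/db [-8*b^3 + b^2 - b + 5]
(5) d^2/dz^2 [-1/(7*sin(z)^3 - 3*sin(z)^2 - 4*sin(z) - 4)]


(1) = 2.94*d^2 + 5.52*d - 5.86
(2) = 2*w + 1 + 5*I
(3) = (-2.6535*k^4 - 7.137*k^3 - 34.4127*k^2 - 26.8592*k + 0.8184)/(0.7569*k^4 + 2.0358*k^3 + 6.9369*k^2 + 7.488*k + 10.24)
(4) = -24*b^2 + 2*b - 1
(5) = (-441*sin(z)^6 + 231*sin(z)^5 + 608*sin(z)^4 - 624*sin(z)^3 - 82*sin(z)^2 + 256*sin(z) + 8)/(-7*sin(z)^3 + 3*sin(z)^2 + 4*sin(z) + 4)^3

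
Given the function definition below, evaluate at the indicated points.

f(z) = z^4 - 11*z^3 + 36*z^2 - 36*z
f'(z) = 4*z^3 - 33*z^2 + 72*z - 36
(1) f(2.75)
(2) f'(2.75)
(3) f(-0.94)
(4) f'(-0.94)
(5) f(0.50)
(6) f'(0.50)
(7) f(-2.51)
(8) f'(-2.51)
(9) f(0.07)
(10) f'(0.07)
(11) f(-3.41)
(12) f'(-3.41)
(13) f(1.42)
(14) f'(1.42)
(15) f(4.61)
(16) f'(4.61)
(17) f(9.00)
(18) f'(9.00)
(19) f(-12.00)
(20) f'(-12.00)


(1) = 1.68
(2) = -4.38
(3) = 75.57
(4) = -136.16
(5) = -10.31
(6) = -7.75
(7) = 530.80
(8) = -487.88
(9) = -2.35
(10) = -31.12
(11) = 1112.75
(12) = -823.85
(13) = -5.96
(14) = 11.15
(15) = -26.93
(16) = -13.51
(17) = 1134.00
(18) = 855.00
(19) = 45360.00
(20) = -12564.00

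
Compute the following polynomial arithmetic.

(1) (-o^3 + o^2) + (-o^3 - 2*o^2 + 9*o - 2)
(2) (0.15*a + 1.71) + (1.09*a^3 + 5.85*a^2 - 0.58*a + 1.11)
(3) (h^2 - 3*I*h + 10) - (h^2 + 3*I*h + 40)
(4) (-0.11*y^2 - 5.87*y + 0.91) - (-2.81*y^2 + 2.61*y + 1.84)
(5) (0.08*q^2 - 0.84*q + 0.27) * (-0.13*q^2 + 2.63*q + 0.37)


(1) = -2*o^3 - o^2 + 9*o - 2
(2) = 1.09*a^3 + 5.85*a^2 - 0.43*a + 2.82
(3) = -6*I*h - 30
(4) = 2.7*y^2 - 8.48*y - 0.93
(5) = -0.0104*q^4 + 0.3196*q^3 - 2.2147*q^2 + 0.3993*q + 0.0999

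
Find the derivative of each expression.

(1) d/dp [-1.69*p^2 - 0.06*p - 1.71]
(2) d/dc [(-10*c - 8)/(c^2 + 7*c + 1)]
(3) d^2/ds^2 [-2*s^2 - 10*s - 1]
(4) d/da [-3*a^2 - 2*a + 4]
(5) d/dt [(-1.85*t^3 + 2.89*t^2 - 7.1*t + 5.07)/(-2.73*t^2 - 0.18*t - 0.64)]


(1) = -3.38*p - 0.06
(2) = 2*(5*c^2 + 8*c + 23)/(c^4 + 14*c^3 + 51*c^2 + 14*c + 1)
(3) = -4
(4) = -6*a - 2
(5) = (5.0505*t^4 + 0.666*t^3 - 16.3512*t^2 + 23.983*t + 5.4566)/(7.4529*t^4 + 0.9828*t^3 + 3.5268*t^2 + 0.2304*t + 0.4096)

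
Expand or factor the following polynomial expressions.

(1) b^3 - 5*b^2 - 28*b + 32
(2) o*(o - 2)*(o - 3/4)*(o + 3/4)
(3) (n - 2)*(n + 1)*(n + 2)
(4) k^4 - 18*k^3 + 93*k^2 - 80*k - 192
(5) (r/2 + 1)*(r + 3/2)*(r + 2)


(1) = (b - 8)*(b - 1)*(b + 4)
(2) = o^4 - 2*o^3 - 9*o^2/16 + 9*o/8
(3) = n^3 + n^2 - 4*n - 4
(4) = (k - 8)^2*(k - 3)*(k + 1)
(5) = r^3/2 + 11*r^2/4 + 5*r + 3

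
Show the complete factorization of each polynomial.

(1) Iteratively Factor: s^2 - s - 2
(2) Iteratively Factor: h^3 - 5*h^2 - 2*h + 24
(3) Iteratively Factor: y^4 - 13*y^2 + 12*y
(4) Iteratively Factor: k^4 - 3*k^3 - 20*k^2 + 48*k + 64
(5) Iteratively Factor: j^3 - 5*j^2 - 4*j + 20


(1) = (s + 1)*(s - 2)
(2) = (h - 4)*(h^2 - h - 6) = (h - 4)*(h + 2)*(h - 3)
(3) = (y - 1)*(y^3 + y^2 - 12*y) = y*(y - 1)*(y^2 + y - 12) = y*(y - 3)*(y - 1)*(y + 4)
(4) = (k - 4)*(k^3 + k^2 - 16*k - 16) = (k - 4)^2*(k^2 + 5*k + 4) = (k - 4)^2*(k + 4)*(k + 1)
(5) = (j + 2)*(j^2 - 7*j + 10) = (j - 2)*(j + 2)*(j - 5)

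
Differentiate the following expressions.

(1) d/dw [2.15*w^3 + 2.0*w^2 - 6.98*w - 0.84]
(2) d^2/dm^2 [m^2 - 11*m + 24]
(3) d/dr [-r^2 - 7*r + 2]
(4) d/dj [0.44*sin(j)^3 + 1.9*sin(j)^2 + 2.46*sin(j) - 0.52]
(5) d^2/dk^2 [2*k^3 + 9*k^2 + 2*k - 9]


(1) = 6.45*w^2 + 4.0*w - 6.98
(2) = 2
(3) = -2*r - 7
(4) = (1.32*sin(j)^2 + 3.8*sin(j) + 2.46)*cos(j)
(5) = 12*k + 18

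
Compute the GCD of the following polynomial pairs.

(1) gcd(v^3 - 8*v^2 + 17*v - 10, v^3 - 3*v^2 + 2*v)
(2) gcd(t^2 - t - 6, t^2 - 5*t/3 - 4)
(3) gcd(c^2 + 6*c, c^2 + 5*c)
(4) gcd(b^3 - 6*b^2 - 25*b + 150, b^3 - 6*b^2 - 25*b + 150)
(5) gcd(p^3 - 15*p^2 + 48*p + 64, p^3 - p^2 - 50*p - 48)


(1) = gcd((v - 5)*(v - 2)*(v - 1), v*(v - 2)*(v - 1)) = v^2 - 3*v + 2
(2) = gcd((t - 3)*(t + 2), (t - 3)*(t + 4/3)) = t - 3
(3) = c
(4) = b^3 - 6*b^2 - 25*b + 150
(5) = gcd((p - 8)^2*(p + 1), (p - 8)*(p + 1)*(p + 6)) = p^2 - 7*p - 8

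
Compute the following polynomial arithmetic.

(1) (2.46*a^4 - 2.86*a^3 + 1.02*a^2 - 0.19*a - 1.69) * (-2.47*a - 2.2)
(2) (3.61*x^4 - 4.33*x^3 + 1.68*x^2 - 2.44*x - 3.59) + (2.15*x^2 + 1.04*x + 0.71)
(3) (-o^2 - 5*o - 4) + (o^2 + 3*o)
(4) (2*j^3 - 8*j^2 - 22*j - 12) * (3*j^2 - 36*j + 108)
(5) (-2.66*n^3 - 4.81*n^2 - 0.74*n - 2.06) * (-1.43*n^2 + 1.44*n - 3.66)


(1) = -6.0762*a^5 + 1.6522*a^4 + 3.7726*a^3 - 1.7747*a^2 + 4.5923*a + 3.718
(2) = 3.61*x^4 - 4.33*x^3 + 3.83*x^2 - 1.4*x - 2.88
(3) = -2*o - 4
(4) = 6*j^5 - 96*j^4 + 438*j^3 - 108*j^2 - 1944*j - 1296
(5) = 3.8038*n^5 + 3.0479*n^4 + 3.8674*n^3 + 19.4848*n^2 - 0.258*n + 7.5396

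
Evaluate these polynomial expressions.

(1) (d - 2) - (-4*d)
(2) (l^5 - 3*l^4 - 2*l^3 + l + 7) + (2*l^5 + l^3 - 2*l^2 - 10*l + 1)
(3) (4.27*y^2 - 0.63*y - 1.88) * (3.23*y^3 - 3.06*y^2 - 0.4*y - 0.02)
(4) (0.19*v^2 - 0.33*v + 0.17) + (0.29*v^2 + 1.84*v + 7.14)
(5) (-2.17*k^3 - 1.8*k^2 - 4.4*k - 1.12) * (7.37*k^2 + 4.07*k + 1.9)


(1) = 5*d - 2
(2) = 3*l^5 - 3*l^4 - l^3 - 2*l^2 - 9*l + 8
(3) = 13.7921*y^5 - 15.1011*y^4 - 5.8526*y^3 + 5.9194*y^2 + 0.7646*y + 0.0376
(4) = 0.48*v^2 + 1.51*v + 7.31
(5) = -15.9929*k^5 - 22.0979*k^4 - 43.877*k^3 - 29.5824*k^2 - 12.9184*k - 2.128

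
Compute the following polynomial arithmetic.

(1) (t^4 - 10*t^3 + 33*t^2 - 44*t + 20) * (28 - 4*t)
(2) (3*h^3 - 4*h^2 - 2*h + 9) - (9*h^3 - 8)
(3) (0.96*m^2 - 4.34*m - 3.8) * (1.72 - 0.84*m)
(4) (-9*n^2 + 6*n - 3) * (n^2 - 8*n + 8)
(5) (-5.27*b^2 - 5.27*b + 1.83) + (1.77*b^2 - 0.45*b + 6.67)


(1) = -4*t^5 + 68*t^4 - 412*t^3 + 1100*t^2 - 1312*t + 560
(2) = -6*h^3 - 4*h^2 - 2*h + 17
(3) = -0.8064*m^3 + 5.2968*m^2 - 4.2728*m - 6.536
(4) = -9*n^4 + 78*n^3 - 123*n^2 + 72*n - 24
(5) = -3.5*b^2 - 5.72*b + 8.5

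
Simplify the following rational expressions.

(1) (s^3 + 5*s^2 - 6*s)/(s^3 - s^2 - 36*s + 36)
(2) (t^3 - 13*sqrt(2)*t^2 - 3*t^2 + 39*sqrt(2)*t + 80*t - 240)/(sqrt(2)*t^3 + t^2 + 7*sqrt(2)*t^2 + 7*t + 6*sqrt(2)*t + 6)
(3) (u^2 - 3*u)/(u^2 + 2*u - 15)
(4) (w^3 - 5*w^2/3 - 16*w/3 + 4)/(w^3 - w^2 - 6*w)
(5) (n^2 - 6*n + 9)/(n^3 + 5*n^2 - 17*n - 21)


(1) = s/(s - 6)
(2) = (t^3 + t^2*(-13*sqrt(2) - 3) + t*(39*sqrt(2) + 80) - 240)/(sqrt(2)*t^3 + t^2*(1 + 7*sqrt(2)) + t*(7 + 6*sqrt(2)) + 6)
(3) = u/(u + 5)
(4) = (3*w - 2)/(3*w)
(5) = (n - 3)/(n^2 + 8*n + 7)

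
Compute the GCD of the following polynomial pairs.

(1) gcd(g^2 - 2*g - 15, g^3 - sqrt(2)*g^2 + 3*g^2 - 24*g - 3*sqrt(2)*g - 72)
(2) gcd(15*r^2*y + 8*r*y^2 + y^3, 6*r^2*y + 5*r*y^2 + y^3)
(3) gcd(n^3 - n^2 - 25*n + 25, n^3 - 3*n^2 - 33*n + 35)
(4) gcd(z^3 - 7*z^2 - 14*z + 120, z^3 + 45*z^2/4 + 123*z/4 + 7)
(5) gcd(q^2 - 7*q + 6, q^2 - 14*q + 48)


(1) = gcd((g - 5)*(g + 3), (g + 3)*(g - 4*sqrt(2))*(g + 3*sqrt(2))) = g + 3
(2) = gcd(y*(3*r + y)*(5*r + y), y*(2*r + y)*(3*r + y)) = 3*r*y + y^2
(3) = gcd((n - 5)*(n - 1)*(n + 5), (n - 7)*(n - 1)*(n + 5)) = n^2 + 4*n - 5
(4) = gcd((z - 6)*(z - 5)*(z + 4), (z + 1/4)*(z + 4)*(z + 7)) = z + 4
(5) = q - 6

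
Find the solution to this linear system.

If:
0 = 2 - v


Then:
v = 2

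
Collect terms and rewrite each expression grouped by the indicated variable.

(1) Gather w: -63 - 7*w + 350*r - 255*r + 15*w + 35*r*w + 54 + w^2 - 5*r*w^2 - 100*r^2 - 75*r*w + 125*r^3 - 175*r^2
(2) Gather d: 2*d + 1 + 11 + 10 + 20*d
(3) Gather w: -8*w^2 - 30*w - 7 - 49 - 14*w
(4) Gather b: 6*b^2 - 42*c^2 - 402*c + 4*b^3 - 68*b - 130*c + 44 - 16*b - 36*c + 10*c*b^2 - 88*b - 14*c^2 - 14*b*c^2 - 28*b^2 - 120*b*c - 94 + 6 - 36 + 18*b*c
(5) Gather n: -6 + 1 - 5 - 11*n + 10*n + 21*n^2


(1) = 125*r^3 - 275*r^2 + 95*r + w^2*(1 - 5*r) + w*(8 - 40*r) - 9
(2) = 22*d + 22
(3) = -8*w^2 - 44*w - 56
(4) = 4*b^3 + b^2*(10*c - 22) + b*(-14*c^2 - 102*c - 172) - 56*c^2 - 568*c - 80
(5) = 21*n^2 - n - 10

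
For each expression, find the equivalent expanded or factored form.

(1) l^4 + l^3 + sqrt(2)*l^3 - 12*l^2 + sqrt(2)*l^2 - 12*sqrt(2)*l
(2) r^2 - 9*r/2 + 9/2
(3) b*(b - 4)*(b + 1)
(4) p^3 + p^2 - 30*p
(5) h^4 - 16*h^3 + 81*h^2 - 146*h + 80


(1) = l*(l - 3)*(l + 4)*(l + sqrt(2))
(2) = (r - 3)*(r - 3/2)
(3) = b^3 - 3*b^2 - 4*b
(4) = p*(p - 5)*(p + 6)
(5) = (h - 8)*(h - 5)*(h - 2)*(h - 1)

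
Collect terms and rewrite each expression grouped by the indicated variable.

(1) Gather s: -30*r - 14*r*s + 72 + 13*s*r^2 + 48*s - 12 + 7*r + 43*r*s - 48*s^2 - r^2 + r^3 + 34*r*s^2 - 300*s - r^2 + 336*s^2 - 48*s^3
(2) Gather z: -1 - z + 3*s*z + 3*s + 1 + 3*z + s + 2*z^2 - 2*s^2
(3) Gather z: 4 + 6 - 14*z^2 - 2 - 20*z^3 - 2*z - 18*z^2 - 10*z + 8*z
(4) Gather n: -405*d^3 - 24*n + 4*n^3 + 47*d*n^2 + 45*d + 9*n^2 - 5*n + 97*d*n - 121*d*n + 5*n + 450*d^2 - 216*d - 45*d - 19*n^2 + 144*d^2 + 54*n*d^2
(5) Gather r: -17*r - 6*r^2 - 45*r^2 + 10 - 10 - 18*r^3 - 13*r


(1) = r^3 - 2*r^2 - 23*r - 48*s^3 + s^2*(34*r + 288) + s*(13*r^2 + 29*r - 252) + 60
(2) = -2*s^2 + 4*s + 2*z^2 + z*(3*s + 2)
(3) = -20*z^3 - 32*z^2 - 4*z + 8
(4) = -405*d^3 + 594*d^2 - 216*d + 4*n^3 + n^2*(47*d - 10) + n*(54*d^2 - 24*d - 24)
(5) = -18*r^3 - 51*r^2 - 30*r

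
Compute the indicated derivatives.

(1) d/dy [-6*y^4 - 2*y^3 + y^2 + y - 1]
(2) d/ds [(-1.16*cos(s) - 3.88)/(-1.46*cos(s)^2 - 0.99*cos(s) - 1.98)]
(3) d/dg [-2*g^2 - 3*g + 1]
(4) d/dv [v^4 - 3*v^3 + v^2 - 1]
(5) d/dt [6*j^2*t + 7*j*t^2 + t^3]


(1) = -24*y^3 - 6*y^2 + 2*y + 1
(2) = (1.6936*cos(s)^2 + 11.3296*cos(s) + 1.5444)*sin(s)/(2.1316*cos(s)^4 + 2.8908*cos(s)^3 + 6.7617*cos(s)^2 + 3.9204*cos(s) + 3.9204)
(3) = -4*g - 3
(4) = v*(4*v^2 - 9*v + 2)
(5) = 6*j^2 + 14*j*t + 3*t^2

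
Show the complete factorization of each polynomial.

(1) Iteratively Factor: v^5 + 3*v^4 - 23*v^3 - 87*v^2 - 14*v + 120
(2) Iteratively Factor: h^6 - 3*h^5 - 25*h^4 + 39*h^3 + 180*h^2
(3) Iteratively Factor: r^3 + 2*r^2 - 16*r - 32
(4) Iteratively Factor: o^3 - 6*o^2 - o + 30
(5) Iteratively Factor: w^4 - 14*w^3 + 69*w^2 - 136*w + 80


(1) = (v - 1)*(v^4 + 4*v^3 - 19*v^2 - 106*v - 120) = (v - 1)*(v + 4)*(v^3 - 19*v - 30) = (v - 1)*(v + 2)*(v + 4)*(v^2 - 2*v - 15) = (v - 1)*(v + 2)*(v + 3)*(v + 4)*(v - 5)
(2) = (h - 5)*(h^5 + 2*h^4 - 15*h^3 - 36*h^2) = h*(h - 5)*(h^4 + 2*h^3 - 15*h^2 - 36*h) = h*(h - 5)*(h - 4)*(h^3 + 6*h^2 + 9*h) = h^2*(h - 5)*(h - 4)*(h^2 + 6*h + 9) = h^2*(h - 5)*(h - 4)*(h + 3)*(h + 3)
(3) = (r + 2)*(r^2 - 16) = (r - 4)*(r + 2)*(r + 4)
(4) = (o - 3)*(o^2 - 3*o - 10) = (o - 3)*(o + 2)*(o - 5)
(5) = (w - 1)*(w^3 - 13*w^2 + 56*w - 80) = (w - 5)*(w - 1)*(w^2 - 8*w + 16) = (w - 5)*(w - 4)*(w - 1)*(w - 4)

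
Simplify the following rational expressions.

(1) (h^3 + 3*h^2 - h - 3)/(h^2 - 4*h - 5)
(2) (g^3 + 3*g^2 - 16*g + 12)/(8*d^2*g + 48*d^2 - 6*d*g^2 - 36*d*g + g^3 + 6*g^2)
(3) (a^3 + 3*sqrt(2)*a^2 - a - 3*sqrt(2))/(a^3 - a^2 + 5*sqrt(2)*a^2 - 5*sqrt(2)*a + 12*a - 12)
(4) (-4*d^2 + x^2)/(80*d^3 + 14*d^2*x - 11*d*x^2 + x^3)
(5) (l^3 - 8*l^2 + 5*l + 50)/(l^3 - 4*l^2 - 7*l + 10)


(1) = (h^2 + 2*h - 3)/(h - 5)
(2) = (g^2 - 3*g + 2)/(8*d^2 - 6*d*g + g^2)
(3) = (a + 1)/(a + 2*sqrt(2))
(4) = (-2*d + x)/(40*d^2 - 13*d*x + x^2)
(5) = (l - 5)/(l - 1)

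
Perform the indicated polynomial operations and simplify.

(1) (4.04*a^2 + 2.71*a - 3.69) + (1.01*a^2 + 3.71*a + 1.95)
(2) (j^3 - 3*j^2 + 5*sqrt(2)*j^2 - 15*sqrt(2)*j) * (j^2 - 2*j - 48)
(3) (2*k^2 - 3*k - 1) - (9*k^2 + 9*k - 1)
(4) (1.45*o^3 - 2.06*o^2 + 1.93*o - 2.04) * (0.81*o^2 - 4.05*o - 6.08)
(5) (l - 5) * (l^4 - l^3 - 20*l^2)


(1) = 5.05*a^2 + 6.42*a - 1.74
(2) = j^5 - 5*j^4 + 5*sqrt(2)*j^4 - 42*j^3 - 25*sqrt(2)*j^3 - 210*sqrt(2)*j^2 + 144*j^2 + 720*sqrt(2)*j
(3) = -7*k^2 - 12*k
(4) = 1.1745*o^5 - 7.5411*o^4 + 1.0903*o^3 + 3.0559*o^2 - 3.4724*o + 12.4032
(5) = l^5 - 6*l^4 - 15*l^3 + 100*l^2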